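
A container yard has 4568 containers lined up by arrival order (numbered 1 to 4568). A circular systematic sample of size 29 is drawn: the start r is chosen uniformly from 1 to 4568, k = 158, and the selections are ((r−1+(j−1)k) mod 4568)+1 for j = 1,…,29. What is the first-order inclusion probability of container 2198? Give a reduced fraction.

For each position j, as r ranges over 1…4568 the j-th selection hits every container exactly once, so container 2198 is selected for exactly 29 of the 4568 starts.
Inclusion probability = 29/4568.

29/4568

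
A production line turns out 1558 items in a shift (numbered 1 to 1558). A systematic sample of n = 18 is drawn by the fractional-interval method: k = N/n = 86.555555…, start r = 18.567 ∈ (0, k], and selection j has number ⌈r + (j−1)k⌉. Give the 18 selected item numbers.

19, 106, 192, 279, 365, 452, 538, 625, 712, 798, 885, 971, 1058, 1144, 1231, 1317, 1404, 1491

j=1: r + 0k = 18.567 → ⌈·⌉ = 19
j=2: r + 1k = 105.122555… → ⌈·⌉ = 106
j=3: r + 2k = 191.678111… → ⌈·⌉ = 192
j=4: r + 3k = 278.233666… → ⌈·⌉ = 279
j=5: r + 4k = 364.789222… → ⌈·⌉ = 365
j=6: r + 5k = 451.344777… → ⌈·⌉ = 452
j=7: r + 6k = 537.900333… → ⌈·⌉ = 538
j=8: r + 7k = 624.455888… → ⌈·⌉ = 625
j=9: r + 8k = 711.011444… → ⌈·⌉ = 712
j=10: r + 9k = 797.567 → ⌈·⌉ = 798
j=11: r + 10k = 884.122555… → ⌈·⌉ = 885
j=12: r + 11k = 970.678111… → ⌈·⌉ = 971
j=13: r + 12k = 1057.233666… → ⌈·⌉ = 1058
j=14: r + 13k = 1143.789222… → ⌈·⌉ = 1144
j=15: r + 14k = 1230.344777… → ⌈·⌉ = 1231
j=16: r + 15k = 1316.900333… → ⌈·⌉ = 1317
j=17: r + 16k = 1403.455888… → ⌈·⌉ = 1404
j=18: r + 17k = 1490.011444… → ⌈·⌉ = 1491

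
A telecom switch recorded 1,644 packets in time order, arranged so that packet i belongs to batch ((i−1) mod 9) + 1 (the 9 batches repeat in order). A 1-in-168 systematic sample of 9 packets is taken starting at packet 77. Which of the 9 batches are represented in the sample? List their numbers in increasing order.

Consecutive selections differ by k = 168, so their batch numbers differ by 168 mod 9 = 6.
gcd(168, 9) = 3, so the sample visits 9/3 = 3 distinct residues mod 9.
Start 77 is batch 5; the batches hit are 2, 5, 8.

2, 5, 8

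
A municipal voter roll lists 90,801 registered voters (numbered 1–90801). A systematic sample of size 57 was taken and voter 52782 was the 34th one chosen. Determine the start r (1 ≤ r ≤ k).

k = 90801/57 = 1593
r = 52782 − (34−1)×1593 = 52782 − 52569 = 213

213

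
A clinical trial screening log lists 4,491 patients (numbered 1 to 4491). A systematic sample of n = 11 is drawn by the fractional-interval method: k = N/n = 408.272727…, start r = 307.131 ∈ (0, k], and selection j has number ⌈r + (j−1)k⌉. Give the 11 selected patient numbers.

j=1: r + 0k = 307.131 → ⌈·⌉ = 308
j=2: r + 1k = 715.403727… → ⌈·⌉ = 716
j=3: r + 2k = 1123.676454… → ⌈·⌉ = 1124
j=4: r + 3k = 1531.949181… → ⌈·⌉ = 1532
j=5: r + 4k = 1940.221909… → ⌈·⌉ = 1941
j=6: r + 5k = 2348.494636… → ⌈·⌉ = 2349
j=7: r + 6k = 2756.767363… → ⌈·⌉ = 2757
j=8: r + 7k = 3165.040090… → ⌈·⌉ = 3166
j=9: r + 8k = 3573.312818… → ⌈·⌉ = 3574
j=10: r + 9k = 3981.585545… → ⌈·⌉ = 3982
j=11: r + 10k = 4389.858272… → ⌈·⌉ = 4390

308, 716, 1124, 1532, 1941, 2349, 2757, 3166, 3574, 3982, 4390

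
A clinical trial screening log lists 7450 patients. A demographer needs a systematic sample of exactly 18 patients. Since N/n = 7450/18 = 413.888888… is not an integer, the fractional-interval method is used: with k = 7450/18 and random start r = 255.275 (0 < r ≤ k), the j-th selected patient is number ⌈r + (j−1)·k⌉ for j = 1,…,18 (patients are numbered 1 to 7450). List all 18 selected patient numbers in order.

j=1: r + 0k = 255.275 → ⌈·⌉ = 256
j=2: r + 1k = 669.163888… → ⌈·⌉ = 670
j=3: r + 2k = 1083.052777… → ⌈·⌉ = 1084
j=4: r + 3k = 1496.941666… → ⌈·⌉ = 1497
j=5: r + 4k = 1910.830555… → ⌈·⌉ = 1911
j=6: r + 5k = 2324.719444… → ⌈·⌉ = 2325
j=7: r + 6k = 2738.608333… → ⌈·⌉ = 2739
j=8: r + 7k = 3152.497222… → ⌈·⌉ = 3153
j=9: r + 8k = 3566.386111… → ⌈·⌉ = 3567
j=10: r + 9k = 3980.275 → ⌈·⌉ = 3981
j=11: r + 10k = 4394.163888… → ⌈·⌉ = 4395
j=12: r + 11k = 4808.052777… → ⌈·⌉ = 4809
j=13: r + 12k = 5221.941666… → ⌈·⌉ = 5222
j=14: r + 13k = 5635.830555… → ⌈·⌉ = 5636
j=15: r + 14k = 6049.719444… → ⌈·⌉ = 6050
j=16: r + 15k = 6463.608333… → ⌈·⌉ = 6464
j=17: r + 16k = 6877.497222… → ⌈·⌉ = 6878
j=18: r + 17k = 7291.386111… → ⌈·⌉ = 7292

256, 670, 1084, 1497, 1911, 2325, 2739, 3153, 3567, 3981, 4395, 4809, 5222, 5636, 6050, 6464, 6878, 7292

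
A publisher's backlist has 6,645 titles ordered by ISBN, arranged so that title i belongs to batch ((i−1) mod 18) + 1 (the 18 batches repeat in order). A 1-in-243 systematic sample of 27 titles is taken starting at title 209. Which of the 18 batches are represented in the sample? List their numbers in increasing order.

2, 11

Consecutive selections differ by k = 243, so their batch numbers differ by 243 mod 18 = 9.
gcd(243, 18) = 9, so the sample visits 18/9 = 2 distinct residues mod 18.
Start 209 is batch 11; the batches hit are 2, 11.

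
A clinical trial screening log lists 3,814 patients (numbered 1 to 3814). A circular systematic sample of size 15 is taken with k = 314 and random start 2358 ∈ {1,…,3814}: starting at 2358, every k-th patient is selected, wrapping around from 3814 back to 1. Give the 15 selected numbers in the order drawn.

2358, 2672, 2986, 3300, 3614, 114, 428, 742, 1056, 1370, 1684, 1998, 2312, 2626, 2940

Selection 1: 2358
Selection 2: 2358 + 314 = 2672
Selection 3: 2672 + 314 = 2986
Selection 4: 2986 + 314 = 3300
Selection 5: 3300 + 314 = 3614
Selection 6: 3614 + 314 = 3928 → 3928 − 3814 = 114
Selection 7: 114 + 314 = 428
Selection 8: 428 + 314 = 742
Selection 9: 742 + 314 = 1056
Selection 10: 1056 + 314 = 1370
Selection 11: 1370 + 314 = 1684
Selection 12: 1684 + 314 = 1998
Selection 13: 1998 + 314 = 2312
Selection 14: 2312 + 314 = 2626
Selection 15: 2626 + 314 = 2940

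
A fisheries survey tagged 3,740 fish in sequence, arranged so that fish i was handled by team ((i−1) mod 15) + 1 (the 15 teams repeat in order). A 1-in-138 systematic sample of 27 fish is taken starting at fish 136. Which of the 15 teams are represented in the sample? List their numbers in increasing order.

1, 4, 7, 10, 13

Consecutive selections differ by k = 138, so their team numbers differ by 138 mod 15 = 3.
gcd(138, 15) = 3, so the sample visits 15/3 = 5 distinct residues mod 15.
Start 136 is team 1; the teams hit are 1, 4, 7, 10, 13.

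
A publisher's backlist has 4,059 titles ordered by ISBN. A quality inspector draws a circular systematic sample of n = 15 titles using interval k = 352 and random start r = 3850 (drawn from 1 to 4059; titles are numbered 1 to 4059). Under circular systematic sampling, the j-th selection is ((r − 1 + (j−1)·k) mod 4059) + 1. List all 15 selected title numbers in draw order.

3850, 143, 495, 847, 1199, 1551, 1903, 2255, 2607, 2959, 3311, 3663, 4015, 308, 660

Selection 1: 3850
Selection 2: 3850 + 352 = 4202 → 4202 − 4059 = 143
Selection 3: 143 + 352 = 495
Selection 4: 495 + 352 = 847
Selection 5: 847 + 352 = 1199
Selection 6: 1199 + 352 = 1551
Selection 7: 1551 + 352 = 1903
Selection 8: 1903 + 352 = 2255
Selection 9: 2255 + 352 = 2607
Selection 10: 2607 + 352 = 2959
Selection 11: 2959 + 352 = 3311
Selection 12: 3311 + 352 = 3663
Selection 13: 3663 + 352 = 4015
Selection 14: 4015 + 352 = 4367 → 4367 − 4059 = 308
Selection 15: 308 + 352 = 660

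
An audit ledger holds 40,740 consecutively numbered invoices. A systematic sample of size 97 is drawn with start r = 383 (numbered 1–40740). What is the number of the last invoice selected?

k = 40740/97 = 420
97th selection = r + (97−1)·k = 383 + 96×420 = 383 + 40320 = 40703

40703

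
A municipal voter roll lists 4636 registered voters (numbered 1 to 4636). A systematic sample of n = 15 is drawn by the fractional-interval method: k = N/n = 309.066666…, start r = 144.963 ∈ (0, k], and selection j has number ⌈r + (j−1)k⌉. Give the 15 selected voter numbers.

j=1: r + 0k = 144.963 → ⌈·⌉ = 145
j=2: r + 1k = 454.029666… → ⌈·⌉ = 455
j=3: r + 2k = 763.096333… → ⌈·⌉ = 764
j=4: r + 3k = 1072.163 → ⌈·⌉ = 1073
j=5: r + 4k = 1381.229666… → ⌈·⌉ = 1382
j=6: r + 5k = 1690.296333… → ⌈·⌉ = 1691
j=7: r + 6k = 1999.363 → ⌈·⌉ = 2000
j=8: r + 7k = 2308.429666… → ⌈·⌉ = 2309
j=9: r + 8k = 2617.496333… → ⌈·⌉ = 2618
j=10: r + 9k = 2926.563 → ⌈·⌉ = 2927
j=11: r + 10k = 3235.629666… → ⌈·⌉ = 3236
j=12: r + 11k = 3544.696333… → ⌈·⌉ = 3545
j=13: r + 12k = 3853.763 → ⌈·⌉ = 3854
j=14: r + 13k = 4162.829666… → ⌈·⌉ = 4163
j=15: r + 14k = 4471.896333… → ⌈·⌉ = 4472

145, 455, 764, 1073, 1382, 1691, 2000, 2309, 2618, 2927, 3236, 3545, 3854, 4163, 4472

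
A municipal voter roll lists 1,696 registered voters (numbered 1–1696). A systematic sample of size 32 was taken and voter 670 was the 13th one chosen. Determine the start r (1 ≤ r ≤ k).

34

k = 1696/32 = 53
r = 670 − (13−1)×53 = 670 − 636 = 34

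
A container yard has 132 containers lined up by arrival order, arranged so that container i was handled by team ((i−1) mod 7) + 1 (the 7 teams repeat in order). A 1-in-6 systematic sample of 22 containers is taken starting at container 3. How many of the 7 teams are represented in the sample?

7

Consecutive selections differ by k = 6, so their team numbers differ by 6 mod 7 = 6.
gcd(6, 7) = 1, so the sample visits 7/1 = 7 distinct residues mod 7.
Start 3 is team 3; the teams hit are 1, 2, 3, 4, 5, 6, 7.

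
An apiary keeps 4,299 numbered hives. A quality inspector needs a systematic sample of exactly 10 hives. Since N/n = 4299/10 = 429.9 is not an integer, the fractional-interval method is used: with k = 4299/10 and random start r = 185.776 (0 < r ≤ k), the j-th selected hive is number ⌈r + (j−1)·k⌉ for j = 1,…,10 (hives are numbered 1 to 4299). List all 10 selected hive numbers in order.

j=1: r + 0k = 185.776 → ⌈·⌉ = 186
j=2: r + 1k = 615.676 → ⌈·⌉ = 616
j=3: r + 2k = 1045.576 → ⌈·⌉ = 1046
j=4: r + 3k = 1475.476 → ⌈·⌉ = 1476
j=5: r + 4k = 1905.376 → ⌈·⌉ = 1906
j=6: r + 5k = 2335.276 → ⌈·⌉ = 2336
j=7: r + 6k = 2765.176 → ⌈·⌉ = 2766
j=8: r + 7k = 3195.076 → ⌈·⌉ = 3196
j=9: r + 8k = 3624.976 → ⌈·⌉ = 3625
j=10: r + 9k = 4054.876 → ⌈·⌉ = 4055

186, 616, 1046, 1476, 1906, 2336, 2766, 3196, 3625, 4055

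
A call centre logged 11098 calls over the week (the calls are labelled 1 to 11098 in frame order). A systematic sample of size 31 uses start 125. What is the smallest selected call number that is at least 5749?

k = 11098/31 = 358
Steps past start: ⌈(5749 − 125)/358⌉ = ⌈5624/358⌉ = 16
Selected call: 125 + 16×358 = 5853

5853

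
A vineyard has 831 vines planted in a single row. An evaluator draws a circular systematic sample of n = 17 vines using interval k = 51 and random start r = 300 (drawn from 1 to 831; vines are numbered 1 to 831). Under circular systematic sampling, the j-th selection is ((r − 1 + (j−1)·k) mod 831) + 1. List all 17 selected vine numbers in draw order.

Selection 1: 300
Selection 2: 300 + 51 = 351
Selection 3: 351 + 51 = 402
Selection 4: 402 + 51 = 453
Selection 5: 453 + 51 = 504
Selection 6: 504 + 51 = 555
Selection 7: 555 + 51 = 606
Selection 8: 606 + 51 = 657
Selection 9: 657 + 51 = 708
Selection 10: 708 + 51 = 759
Selection 11: 759 + 51 = 810
Selection 12: 810 + 51 = 861 → 861 − 831 = 30
Selection 13: 30 + 51 = 81
Selection 14: 81 + 51 = 132
Selection 15: 132 + 51 = 183
Selection 16: 183 + 51 = 234
Selection 17: 234 + 51 = 285

300, 351, 402, 453, 504, 555, 606, 657, 708, 759, 810, 30, 81, 132, 183, 234, 285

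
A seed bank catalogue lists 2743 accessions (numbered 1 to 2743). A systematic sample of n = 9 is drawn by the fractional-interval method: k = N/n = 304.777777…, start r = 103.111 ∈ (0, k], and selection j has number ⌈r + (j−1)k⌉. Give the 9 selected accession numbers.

104, 408, 713, 1018, 1323, 1627, 1932, 2237, 2542

j=1: r + 0k = 103.111 → ⌈·⌉ = 104
j=2: r + 1k = 407.888777… → ⌈·⌉ = 408
j=3: r + 2k = 712.666555… → ⌈·⌉ = 713
j=4: r + 3k = 1017.444333… → ⌈·⌉ = 1018
j=5: r + 4k = 1322.222111… → ⌈·⌉ = 1323
j=6: r + 5k = 1626.999888… → ⌈·⌉ = 1627
j=7: r + 6k = 1931.777666… → ⌈·⌉ = 1932
j=8: r + 7k = 2236.555444… → ⌈·⌉ = 2237
j=9: r + 8k = 2541.333222… → ⌈·⌉ = 2542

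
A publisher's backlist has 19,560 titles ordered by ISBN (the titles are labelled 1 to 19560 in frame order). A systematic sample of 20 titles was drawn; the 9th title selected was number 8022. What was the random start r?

198

k = 19560/20 = 978
r = 8022 − (9−1)×978 = 8022 − 7824 = 198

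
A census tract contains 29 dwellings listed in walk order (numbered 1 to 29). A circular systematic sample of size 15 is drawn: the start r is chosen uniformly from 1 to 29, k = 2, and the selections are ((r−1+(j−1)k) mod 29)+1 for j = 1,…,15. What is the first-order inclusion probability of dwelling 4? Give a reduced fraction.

For each position j, as r ranges over 1…29 the j-th selection hits every dwelling exactly once, so dwelling 4 is selected for exactly 15 of the 29 starts.
Inclusion probability = 15/29.

15/29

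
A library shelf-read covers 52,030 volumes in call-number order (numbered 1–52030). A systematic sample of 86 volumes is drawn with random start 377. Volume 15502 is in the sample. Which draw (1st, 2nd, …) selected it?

k = 52030/86 = 605
position = (15502 − 377)/605 + 1 = 15125/605 + 1 = 25 + 1 = 26

26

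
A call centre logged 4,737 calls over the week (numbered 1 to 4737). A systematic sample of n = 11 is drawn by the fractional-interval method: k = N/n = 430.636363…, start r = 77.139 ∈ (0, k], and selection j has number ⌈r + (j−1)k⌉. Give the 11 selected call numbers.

j=1: r + 0k = 77.139 → ⌈·⌉ = 78
j=2: r + 1k = 507.775363… → ⌈·⌉ = 508
j=3: r + 2k = 938.411727… → ⌈·⌉ = 939
j=4: r + 3k = 1369.048090… → ⌈·⌉ = 1370
j=5: r + 4k = 1799.684454… → ⌈·⌉ = 1800
j=6: r + 5k = 2230.320818… → ⌈·⌉ = 2231
j=7: r + 6k = 2660.957181… → ⌈·⌉ = 2661
j=8: r + 7k = 3091.593545… → ⌈·⌉ = 3092
j=9: r + 8k = 3522.229909… → ⌈·⌉ = 3523
j=10: r + 9k = 3952.866272… → ⌈·⌉ = 3953
j=11: r + 10k = 4383.502636… → ⌈·⌉ = 4384

78, 508, 939, 1370, 1800, 2231, 2661, 3092, 3523, 3953, 4384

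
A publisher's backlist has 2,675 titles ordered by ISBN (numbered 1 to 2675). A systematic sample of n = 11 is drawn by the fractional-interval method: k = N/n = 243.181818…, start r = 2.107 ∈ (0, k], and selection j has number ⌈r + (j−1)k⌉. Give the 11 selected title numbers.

3, 246, 489, 732, 975, 1219, 1462, 1705, 1948, 2191, 2434

j=1: r + 0k = 2.107 → ⌈·⌉ = 3
j=2: r + 1k = 245.288818… → ⌈·⌉ = 246
j=3: r + 2k = 488.470636… → ⌈·⌉ = 489
j=4: r + 3k = 731.652454… → ⌈·⌉ = 732
j=5: r + 4k = 974.834272… → ⌈·⌉ = 975
j=6: r + 5k = 1218.016090… → ⌈·⌉ = 1219
j=7: r + 6k = 1461.197909… → ⌈·⌉ = 1462
j=8: r + 7k = 1704.379727… → ⌈·⌉ = 1705
j=9: r + 8k = 1947.561545… → ⌈·⌉ = 1948
j=10: r + 9k = 2190.743363… → ⌈·⌉ = 2191
j=11: r + 10k = 2433.925181… → ⌈·⌉ = 2434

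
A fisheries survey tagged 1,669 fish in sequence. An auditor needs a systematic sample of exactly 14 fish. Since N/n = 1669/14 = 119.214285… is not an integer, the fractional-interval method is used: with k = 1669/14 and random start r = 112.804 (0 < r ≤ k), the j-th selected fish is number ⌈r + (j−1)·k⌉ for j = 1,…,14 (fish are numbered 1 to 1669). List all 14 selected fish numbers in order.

j=1: r + 0k = 112.804 → ⌈·⌉ = 113
j=2: r + 1k = 232.018285… → ⌈·⌉ = 233
j=3: r + 2k = 351.232571… → ⌈·⌉ = 352
j=4: r + 3k = 470.446857… → ⌈·⌉ = 471
j=5: r + 4k = 589.661142… → ⌈·⌉ = 590
j=6: r + 5k = 708.875428… → ⌈·⌉ = 709
j=7: r + 6k = 828.089714… → ⌈·⌉ = 829
j=8: r + 7k = 947.304 → ⌈·⌉ = 948
j=9: r + 8k = 1066.518285… → ⌈·⌉ = 1067
j=10: r + 9k = 1185.732571… → ⌈·⌉ = 1186
j=11: r + 10k = 1304.946857… → ⌈·⌉ = 1305
j=12: r + 11k = 1424.161142… → ⌈·⌉ = 1425
j=13: r + 12k = 1543.375428… → ⌈·⌉ = 1544
j=14: r + 13k = 1662.589714… → ⌈·⌉ = 1663

113, 233, 352, 471, 590, 709, 829, 948, 1067, 1186, 1305, 1425, 1544, 1663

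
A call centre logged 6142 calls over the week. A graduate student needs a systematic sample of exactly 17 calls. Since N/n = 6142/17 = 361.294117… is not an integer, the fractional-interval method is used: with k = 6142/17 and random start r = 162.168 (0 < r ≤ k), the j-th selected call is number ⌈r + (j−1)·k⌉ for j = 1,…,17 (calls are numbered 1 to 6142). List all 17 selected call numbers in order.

163, 524, 885, 1247, 1608, 1969, 2330, 2692, 3053, 3414, 3776, 4137, 4498, 4859, 5221, 5582, 5943

j=1: r + 0k = 162.168 → ⌈·⌉ = 163
j=2: r + 1k = 523.462117… → ⌈·⌉ = 524
j=3: r + 2k = 884.756235… → ⌈·⌉ = 885
j=4: r + 3k = 1246.050352… → ⌈·⌉ = 1247
j=5: r + 4k = 1607.344470… → ⌈·⌉ = 1608
j=6: r + 5k = 1968.638588… → ⌈·⌉ = 1969
j=7: r + 6k = 2329.932705… → ⌈·⌉ = 2330
j=8: r + 7k = 2691.226823… → ⌈·⌉ = 2692
j=9: r + 8k = 3052.520941… → ⌈·⌉ = 3053
j=10: r + 9k = 3413.815058… → ⌈·⌉ = 3414
j=11: r + 10k = 3775.109176… → ⌈·⌉ = 3776
j=12: r + 11k = 4136.403294… → ⌈·⌉ = 4137
j=13: r + 12k = 4497.697411… → ⌈·⌉ = 4498
j=14: r + 13k = 4858.991529… → ⌈·⌉ = 4859
j=15: r + 14k = 5220.285647… → ⌈·⌉ = 5221
j=16: r + 15k = 5581.579764… → ⌈·⌉ = 5582
j=17: r + 16k = 5942.873882… → ⌈·⌉ = 5943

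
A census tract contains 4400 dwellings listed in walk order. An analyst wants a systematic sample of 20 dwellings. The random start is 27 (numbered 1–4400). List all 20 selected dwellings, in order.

27, 247, 467, 687, 907, 1127, 1347, 1567, 1787, 2007, 2227, 2447, 2667, 2887, 3107, 3327, 3547, 3767, 3987, 4207

k = N/n = 4400/20 = 220
dwelling 1: 27
dwelling 2: 27 + 220 = 247
dwelling 3: 247 + 220 = 467
dwelling 4: 467 + 220 = 687
dwelling 5: 687 + 220 = 907
dwelling 6: 907 + 220 = 1127
dwelling 7: 1127 + 220 = 1347
dwelling 8: 1347 + 220 = 1567
dwelling 9: 1567 + 220 = 1787
dwelling 10: 1787 + 220 = 2007
dwelling 11: 2007 + 220 = 2227
dwelling 12: 2227 + 220 = 2447
dwelling 13: 2447 + 220 = 2667
dwelling 14: 2667 + 220 = 2887
dwelling 15: 2887 + 220 = 3107
dwelling 16: 3107 + 220 = 3327
dwelling 17: 3327 + 220 = 3547
dwelling 18: 3547 + 220 = 3767
dwelling 19: 3767 + 220 = 3987
dwelling 20: 3987 + 220 = 4207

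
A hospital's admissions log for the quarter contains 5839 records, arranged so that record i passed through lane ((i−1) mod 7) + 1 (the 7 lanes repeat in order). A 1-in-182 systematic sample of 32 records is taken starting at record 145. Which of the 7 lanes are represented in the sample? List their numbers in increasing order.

5

Consecutive selections differ by k = 182, so their lane numbers differ by 182 mod 7 = 0.
gcd(182, 7) = 7, so the sample visits 7/7 = 1 distinct residues mod 7.
Start 145 is lane 5; the lanes hit are 5.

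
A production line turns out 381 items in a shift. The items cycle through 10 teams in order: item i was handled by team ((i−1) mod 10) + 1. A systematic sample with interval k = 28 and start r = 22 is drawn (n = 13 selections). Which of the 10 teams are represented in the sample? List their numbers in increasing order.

Consecutive selections differ by k = 28, so their team numbers differ by 28 mod 10 = 8.
gcd(28, 10) = 2, so the sample visits 10/2 = 5 distinct residues mod 10.
Start 22 is team 2; the teams hit are 2, 4, 6, 8, 10.

2, 4, 6, 8, 10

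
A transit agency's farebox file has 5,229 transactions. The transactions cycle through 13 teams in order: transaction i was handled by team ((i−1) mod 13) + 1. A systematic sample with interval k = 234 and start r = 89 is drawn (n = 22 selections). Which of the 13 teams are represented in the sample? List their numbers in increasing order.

Consecutive selections differ by k = 234, so their team numbers differ by 234 mod 13 = 0.
gcd(234, 13) = 13, so the sample visits 13/13 = 1 distinct residues mod 13.
Start 89 is team 11; the teams hit are 11.

11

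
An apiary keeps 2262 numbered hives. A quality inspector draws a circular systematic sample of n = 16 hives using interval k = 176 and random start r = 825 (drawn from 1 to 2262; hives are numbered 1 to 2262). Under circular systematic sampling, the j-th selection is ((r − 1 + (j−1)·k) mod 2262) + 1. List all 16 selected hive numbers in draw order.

Selection 1: 825
Selection 2: 825 + 176 = 1001
Selection 3: 1001 + 176 = 1177
Selection 4: 1177 + 176 = 1353
Selection 5: 1353 + 176 = 1529
Selection 6: 1529 + 176 = 1705
Selection 7: 1705 + 176 = 1881
Selection 8: 1881 + 176 = 2057
Selection 9: 2057 + 176 = 2233
Selection 10: 2233 + 176 = 2409 → 2409 − 2262 = 147
Selection 11: 147 + 176 = 323
Selection 12: 323 + 176 = 499
Selection 13: 499 + 176 = 675
Selection 14: 675 + 176 = 851
Selection 15: 851 + 176 = 1027
Selection 16: 1027 + 176 = 1203

825, 1001, 1177, 1353, 1529, 1705, 1881, 2057, 2233, 147, 323, 499, 675, 851, 1027, 1203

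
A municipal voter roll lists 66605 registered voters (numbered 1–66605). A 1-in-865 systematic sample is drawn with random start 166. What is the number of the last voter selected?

65906

k = 865
77th selection = r + (77−1)·k = 166 + 76×865 = 166 + 65740 = 65906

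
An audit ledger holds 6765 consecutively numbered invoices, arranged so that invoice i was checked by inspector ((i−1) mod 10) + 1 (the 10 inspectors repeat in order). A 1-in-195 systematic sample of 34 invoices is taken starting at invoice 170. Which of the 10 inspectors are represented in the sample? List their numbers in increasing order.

5, 10

Consecutive selections differ by k = 195, so their inspector numbers differ by 195 mod 10 = 5.
gcd(195, 10) = 5, so the sample visits 10/5 = 2 distinct residues mod 10.
Start 170 is inspector 10; the inspectors hit are 5, 10.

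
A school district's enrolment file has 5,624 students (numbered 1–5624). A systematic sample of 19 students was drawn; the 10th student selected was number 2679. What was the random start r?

15

k = 5624/19 = 296
r = 2679 − (10−1)×296 = 2679 − 2664 = 15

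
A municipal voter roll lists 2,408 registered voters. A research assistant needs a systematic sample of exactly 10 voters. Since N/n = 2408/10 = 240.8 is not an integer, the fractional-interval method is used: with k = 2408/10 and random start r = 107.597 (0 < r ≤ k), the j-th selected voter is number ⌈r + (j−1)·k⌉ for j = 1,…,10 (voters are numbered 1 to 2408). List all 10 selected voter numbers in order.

108, 349, 590, 830, 1071, 1312, 1553, 1794, 2034, 2275

j=1: r + 0k = 107.597 → ⌈·⌉ = 108
j=2: r + 1k = 348.397 → ⌈·⌉ = 349
j=3: r + 2k = 589.197 → ⌈·⌉ = 590
j=4: r + 3k = 829.997 → ⌈·⌉ = 830
j=5: r + 4k = 1070.797 → ⌈·⌉ = 1071
j=6: r + 5k = 1311.597 → ⌈·⌉ = 1312
j=7: r + 6k = 1552.397 → ⌈·⌉ = 1553
j=8: r + 7k = 1793.197 → ⌈·⌉ = 1794
j=9: r + 8k = 2033.997 → ⌈·⌉ = 2034
j=10: r + 9k = 2274.797 → ⌈·⌉ = 2275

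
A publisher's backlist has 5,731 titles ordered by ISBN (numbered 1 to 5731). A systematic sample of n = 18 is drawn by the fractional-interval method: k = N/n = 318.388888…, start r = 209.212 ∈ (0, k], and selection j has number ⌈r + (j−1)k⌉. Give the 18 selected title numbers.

j=1: r + 0k = 209.212 → ⌈·⌉ = 210
j=2: r + 1k = 527.600888… → ⌈·⌉ = 528
j=3: r + 2k = 845.989777… → ⌈·⌉ = 846
j=4: r + 3k = 1164.378666… → ⌈·⌉ = 1165
j=5: r + 4k = 1482.767555… → ⌈·⌉ = 1483
j=6: r + 5k = 1801.156444… → ⌈·⌉ = 1802
j=7: r + 6k = 2119.545333… → ⌈·⌉ = 2120
j=8: r + 7k = 2437.934222… → ⌈·⌉ = 2438
j=9: r + 8k = 2756.323111… → ⌈·⌉ = 2757
j=10: r + 9k = 3074.712 → ⌈·⌉ = 3075
j=11: r + 10k = 3393.100888… → ⌈·⌉ = 3394
j=12: r + 11k = 3711.489777… → ⌈·⌉ = 3712
j=13: r + 12k = 4029.878666… → ⌈·⌉ = 4030
j=14: r + 13k = 4348.267555… → ⌈·⌉ = 4349
j=15: r + 14k = 4666.656444… → ⌈·⌉ = 4667
j=16: r + 15k = 4985.045333… → ⌈·⌉ = 4986
j=17: r + 16k = 5303.434222… → ⌈·⌉ = 5304
j=18: r + 17k = 5621.823111… → ⌈·⌉ = 5622

210, 528, 846, 1165, 1483, 1802, 2120, 2438, 2757, 3075, 3394, 3712, 4030, 4349, 4667, 4986, 5304, 5622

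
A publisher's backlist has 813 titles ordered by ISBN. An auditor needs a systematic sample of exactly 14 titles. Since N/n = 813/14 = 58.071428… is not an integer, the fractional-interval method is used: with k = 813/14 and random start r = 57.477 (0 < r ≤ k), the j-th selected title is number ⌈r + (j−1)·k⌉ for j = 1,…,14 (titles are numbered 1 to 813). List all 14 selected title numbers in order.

j=1: r + 0k = 57.477 → ⌈·⌉ = 58
j=2: r + 1k = 115.548428… → ⌈·⌉ = 116
j=3: r + 2k = 173.619857… → ⌈·⌉ = 174
j=4: r + 3k = 231.691285… → ⌈·⌉ = 232
j=5: r + 4k = 289.762714… → ⌈·⌉ = 290
j=6: r + 5k = 347.834142… → ⌈·⌉ = 348
j=7: r + 6k = 405.905571… → ⌈·⌉ = 406
j=8: r + 7k = 463.977 → ⌈·⌉ = 464
j=9: r + 8k = 522.048428… → ⌈·⌉ = 523
j=10: r + 9k = 580.119857… → ⌈·⌉ = 581
j=11: r + 10k = 638.191285… → ⌈·⌉ = 639
j=12: r + 11k = 696.262714… → ⌈·⌉ = 697
j=13: r + 12k = 754.334142… → ⌈·⌉ = 755
j=14: r + 13k = 812.405571… → ⌈·⌉ = 813

58, 116, 174, 232, 290, 348, 406, 464, 523, 581, 639, 697, 755, 813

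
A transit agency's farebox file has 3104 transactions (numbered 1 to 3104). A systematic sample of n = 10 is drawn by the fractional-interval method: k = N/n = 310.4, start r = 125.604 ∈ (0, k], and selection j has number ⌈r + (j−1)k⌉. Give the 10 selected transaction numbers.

126, 437, 747, 1057, 1368, 1678, 1989, 2299, 2609, 2920

j=1: r + 0k = 125.604 → ⌈·⌉ = 126
j=2: r + 1k = 436.004 → ⌈·⌉ = 437
j=3: r + 2k = 746.404 → ⌈·⌉ = 747
j=4: r + 3k = 1056.804 → ⌈·⌉ = 1057
j=5: r + 4k = 1367.204 → ⌈·⌉ = 1368
j=6: r + 5k = 1677.604 → ⌈·⌉ = 1678
j=7: r + 6k = 1988.004 → ⌈·⌉ = 1989
j=8: r + 7k = 2298.404 → ⌈·⌉ = 2299
j=9: r + 8k = 2608.804 → ⌈·⌉ = 2609
j=10: r + 9k = 2919.204 → ⌈·⌉ = 2920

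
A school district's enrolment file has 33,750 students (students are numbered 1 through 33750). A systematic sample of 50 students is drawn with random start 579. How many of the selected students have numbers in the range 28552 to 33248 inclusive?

7

k = 33750/50 = 675
First selection ≥ 28552: 579 + ⌈(28552−579)/675⌉·675 = 579 + 42×675 = 28929
Last selection ≤ 33248: 579 + ⌊(33248−579)/675⌋·675 = 579 + 48×675 = 32979
Count = 48 − 42 + 1 = 7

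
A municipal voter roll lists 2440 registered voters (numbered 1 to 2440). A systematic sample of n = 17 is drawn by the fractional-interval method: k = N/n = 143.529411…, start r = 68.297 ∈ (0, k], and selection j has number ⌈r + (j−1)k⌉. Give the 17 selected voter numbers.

j=1: r + 0k = 68.297 → ⌈·⌉ = 69
j=2: r + 1k = 211.826411… → ⌈·⌉ = 212
j=3: r + 2k = 355.355823… → ⌈·⌉ = 356
j=4: r + 3k = 498.885235… → ⌈·⌉ = 499
j=5: r + 4k = 642.414647… → ⌈·⌉ = 643
j=6: r + 5k = 785.944058… → ⌈·⌉ = 786
j=7: r + 6k = 929.473470… → ⌈·⌉ = 930
j=8: r + 7k = 1073.002882… → ⌈·⌉ = 1074
j=9: r + 8k = 1216.532294… → ⌈·⌉ = 1217
j=10: r + 9k = 1360.061705… → ⌈·⌉ = 1361
j=11: r + 10k = 1503.591117… → ⌈·⌉ = 1504
j=12: r + 11k = 1647.120529… → ⌈·⌉ = 1648
j=13: r + 12k = 1790.649941… → ⌈·⌉ = 1791
j=14: r + 13k = 1934.179352… → ⌈·⌉ = 1935
j=15: r + 14k = 2077.708764… → ⌈·⌉ = 2078
j=16: r + 15k = 2221.238176… → ⌈·⌉ = 2222
j=17: r + 16k = 2364.767588… → ⌈·⌉ = 2365

69, 212, 356, 499, 643, 786, 930, 1074, 1217, 1361, 1504, 1648, 1791, 1935, 2078, 2222, 2365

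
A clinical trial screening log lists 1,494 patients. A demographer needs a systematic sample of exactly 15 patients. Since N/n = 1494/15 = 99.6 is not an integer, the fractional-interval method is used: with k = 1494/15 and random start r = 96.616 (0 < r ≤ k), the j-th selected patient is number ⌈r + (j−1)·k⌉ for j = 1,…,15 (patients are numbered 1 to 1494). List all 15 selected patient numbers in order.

97, 197, 296, 396, 496, 595, 695, 794, 894, 994, 1093, 1193, 1292, 1392, 1492

j=1: r + 0k = 96.616 → ⌈·⌉ = 97
j=2: r + 1k = 196.216 → ⌈·⌉ = 197
j=3: r + 2k = 295.816 → ⌈·⌉ = 296
j=4: r + 3k = 395.416 → ⌈·⌉ = 396
j=5: r + 4k = 495.016 → ⌈·⌉ = 496
j=6: r + 5k = 594.616 → ⌈·⌉ = 595
j=7: r + 6k = 694.216 → ⌈·⌉ = 695
j=8: r + 7k = 793.816 → ⌈·⌉ = 794
j=9: r + 8k = 893.416 → ⌈·⌉ = 894
j=10: r + 9k = 993.016 → ⌈·⌉ = 994
j=11: r + 10k = 1092.616 → ⌈·⌉ = 1093
j=12: r + 11k = 1192.216 → ⌈·⌉ = 1193
j=13: r + 12k = 1291.816 → ⌈·⌉ = 1292
j=14: r + 13k = 1391.416 → ⌈·⌉ = 1392
j=15: r + 14k = 1491.016 → ⌈·⌉ = 1492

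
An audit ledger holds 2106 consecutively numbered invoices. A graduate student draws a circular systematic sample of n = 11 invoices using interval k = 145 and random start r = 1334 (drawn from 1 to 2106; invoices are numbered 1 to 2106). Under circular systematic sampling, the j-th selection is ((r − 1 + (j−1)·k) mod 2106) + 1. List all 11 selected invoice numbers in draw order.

1334, 1479, 1624, 1769, 1914, 2059, 98, 243, 388, 533, 678

Selection 1: 1334
Selection 2: 1334 + 145 = 1479
Selection 3: 1479 + 145 = 1624
Selection 4: 1624 + 145 = 1769
Selection 5: 1769 + 145 = 1914
Selection 6: 1914 + 145 = 2059
Selection 7: 2059 + 145 = 2204 → 2204 − 2106 = 98
Selection 8: 98 + 145 = 243
Selection 9: 243 + 145 = 388
Selection 10: 388 + 145 = 533
Selection 11: 533 + 145 = 678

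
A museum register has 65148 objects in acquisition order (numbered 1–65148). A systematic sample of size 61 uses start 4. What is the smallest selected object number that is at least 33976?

34180

k = 65148/61 = 1068
Steps past start: ⌈(33976 − 4)/1068⌉ = ⌈33972/1068⌉ = 32
Selected object: 4 + 32×1068 = 34180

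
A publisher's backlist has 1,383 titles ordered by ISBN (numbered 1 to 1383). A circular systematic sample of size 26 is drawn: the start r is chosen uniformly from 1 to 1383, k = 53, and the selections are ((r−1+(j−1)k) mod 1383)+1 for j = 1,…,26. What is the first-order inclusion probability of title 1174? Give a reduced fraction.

For each position j, as r ranges over 1…1383 the j-th selection hits every title exactly once, so title 1174 is selected for exactly 26 of the 1383 starts.
Inclusion probability = 26/1383.

26/1383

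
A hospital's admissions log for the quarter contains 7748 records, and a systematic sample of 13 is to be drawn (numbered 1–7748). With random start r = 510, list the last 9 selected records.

k = N/n = 7748/13 = 596
5th selection = 510 + 4×596 = 2894
6th: 2894 + 596 = 3490
7th: 3490 + 596 = 4086
8th: 4086 + 596 = 4682
9th: 4682 + 596 = 5278
10th: 5278 + 596 = 5874
11th: 5874 + 596 = 6470
12th: 6470 + 596 = 7066
13th: 7066 + 596 = 7662

2894, 3490, 4086, 4682, 5278, 5874, 6470, 7066, 7662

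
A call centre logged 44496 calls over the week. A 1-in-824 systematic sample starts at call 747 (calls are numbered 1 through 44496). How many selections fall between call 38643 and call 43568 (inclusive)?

k = 824
First selection ≥ 38643: 747 + ⌈(38643−747)/824⌉·824 = 747 + 46×824 = 38651
Last selection ≤ 43568: 747 + ⌊(43568−747)/824⌋·824 = 747 + 51×824 = 42771
Count = 51 − 46 + 1 = 6

6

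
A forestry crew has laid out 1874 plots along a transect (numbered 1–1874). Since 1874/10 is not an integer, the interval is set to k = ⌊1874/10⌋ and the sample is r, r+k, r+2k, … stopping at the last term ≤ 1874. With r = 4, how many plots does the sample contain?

k = ⌊1874/10⌋ = 187
Achieved size = ⌊(1874 − 4)/187⌋ + 1 = ⌊1870/187⌋ + 1 = 10 + 1 = 11
(last selection: 4 + 10×187 = 1874 ≤ 1874; next would be 2061 > 1874)

11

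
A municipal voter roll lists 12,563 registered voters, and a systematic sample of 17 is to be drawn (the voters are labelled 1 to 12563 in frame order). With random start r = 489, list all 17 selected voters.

489, 1228, 1967, 2706, 3445, 4184, 4923, 5662, 6401, 7140, 7879, 8618, 9357, 10096, 10835, 11574, 12313

k = N/n = 12563/17 = 739
voter 1: 489
voter 2: 489 + 739 = 1228
voter 3: 1228 + 739 = 1967
voter 4: 1967 + 739 = 2706
voter 5: 2706 + 739 = 3445
voter 6: 3445 + 739 = 4184
voter 7: 4184 + 739 = 4923
voter 8: 4923 + 739 = 5662
voter 9: 5662 + 739 = 6401
voter 10: 6401 + 739 = 7140
voter 11: 7140 + 739 = 7879
voter 12: 7879 + 739 = 8618
voter 13: 8618 + 739 = 9357
voter 14: 9357 + 739 = 10096
voter 15: 10096 + 739 = 10835
voter 16: 10835 + 739 = 11574
voter 17: 11574 + 739 = 12313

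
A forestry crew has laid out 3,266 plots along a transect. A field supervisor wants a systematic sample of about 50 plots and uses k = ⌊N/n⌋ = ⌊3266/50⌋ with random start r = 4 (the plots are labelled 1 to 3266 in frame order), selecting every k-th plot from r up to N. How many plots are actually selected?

k = ⌊3266/50⌋ = 65
Achieved size = ⌊(3266 − 4)/65⌋ + 1 = ⌊3262/65⌋ + 1 = 50 + 1 = 51
(last selection: 4 + 50×65 = 3254 ≤ 3266; next would be 3319 > 3266)

51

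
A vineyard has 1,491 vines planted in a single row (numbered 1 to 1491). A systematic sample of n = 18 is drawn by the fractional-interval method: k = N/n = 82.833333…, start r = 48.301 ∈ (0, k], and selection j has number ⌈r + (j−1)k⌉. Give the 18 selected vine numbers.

49, 132, 214, 297, 380, 463, 546, 629, 711, 794, 877, 960, 1043, 1126, 1208, 1291, 1374, 1457

j=1: r + 0k = 48.301 → ⌈·⌉ = 49
j=2: r + 1k = 131.134333… → ⌈·⌉ = 132
j=3: r + 2k = 213.967666… → ⌈·⌉ = 214
j=4: r + 3k = 296.801 → ⌈·⌉ = 297
j=5: r + 4k = 379.634333… → ⌈·⌉ = 380
j=6: r + 5k = 462.467666… → ⌈·⌉ = 463
j=7: r + 6k = 545.301 → ⌈·⌉ = 546
j=8: r + 7k = 628.134333… → ⌈·⌉ = 629
j=9: r + 8k = 710.967666… → ⌈·⌉ = 711
j=10: r + 9k = 793.801 → ⌈·⌉ = 794
j=11: r + 10k = 876.634333… → ⌈·⌉ = 877
j=12: r + 11k = 959.467666… → ⌈·⌉ = 960
j=13: r + 12k = 1042.301 → ⌈·⌉ = 1043
j=14: r + 13k = 1125.134333… → ⌈·⌉ = 1126
j=15: r + 14k = 1207.967666… → ⌈·⌉ = 1208
j=16: r + 15k = 1290.801 → ⌈·⌉ = 1291
j=17: r + 16k = 1373.634333… → ⌈·⌉ = 1374
j=18: r + 17k = 1456.467666… → ⌈·⌉ = 1457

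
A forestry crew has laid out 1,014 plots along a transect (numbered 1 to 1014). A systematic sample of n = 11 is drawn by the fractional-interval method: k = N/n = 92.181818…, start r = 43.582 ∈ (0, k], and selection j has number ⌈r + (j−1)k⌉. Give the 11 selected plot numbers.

j=1: r + 0k = 43.582 → ⌈·⌉ = 44
j=2: r + 1k = 135.763818… → ⌈·⌉ = 136
j=3: r + 2k = 227.945636… → ⌈·⌉ = 228
j=4: r + 3k = 320.127454… → ⌈·⌉ = 321
j=5: r + 4k = 412.309272… → ⌈·⌉ = 413
j=6: r + 5k = 504.491090… → ⌈·⌉ = 505
j=7: r + 6k = 596.672909… → ⌈·⌉ = 597
j=8: r + 7k = 688.854727… → ⌈·⌉ = 689
j=9: r + 8k = 781.036545… → ⌈·⌉ = 782
j=10: r + 9k = 873.218363… → ⌈·⌉ = 874
j=11: r + 10k = 965.400181… → ⌈·⌉ = 966

44, 136, 228, 321, 413, 505, 597, 689, 782, 874, 966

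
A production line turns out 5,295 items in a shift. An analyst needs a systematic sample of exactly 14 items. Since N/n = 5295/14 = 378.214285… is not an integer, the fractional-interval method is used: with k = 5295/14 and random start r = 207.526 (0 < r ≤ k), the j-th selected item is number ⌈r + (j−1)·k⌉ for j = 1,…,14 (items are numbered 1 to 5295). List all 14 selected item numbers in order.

j=1: r + 0k = 207.526 → ⌈·⌉ = 208
j=2: r + 1k = 585.740285… → ⌈·⌉ = 586
j=3: r + 2k = 963.954571… → ⌈·⌉ = 964
j=4: r + 3k = 1342.168857… → ⌈·⌉ = 1343
j=5: r + 4k = 1720.383142… → ⌈·⌉ = 1721
j=6: r + 5k = 2098.597428… → ⌈·⌉ = 2099
j=7: r + 6k = 2476.811714… → ⌈·⌉ = 2477
j=8: r + 7k = 2855.026 → ⌈·⌉ = 2856
j=9: r + 8k = 3233.240285… → ⌈·⌉ = 3234
j=10: r + 9k = 3611.454571… → ⌈·⌉ = 3612
j=11: r + 10k = 3989.668857… → ⌈·⌉ = 3990
j=12: r + 11k = 4367.883142… → ⌈·⌉ = 4368
j=13: r + 12k = 4746.097428… → ⌈·⌉ = 4747
j=14: r + 13k = 5124.311714… → ⌈·⌉ = 5125

208, 586, 964, 1343, 1721, 2099, 2477, 2856, 3234, 3612, 3990, 4368, 4747, 5125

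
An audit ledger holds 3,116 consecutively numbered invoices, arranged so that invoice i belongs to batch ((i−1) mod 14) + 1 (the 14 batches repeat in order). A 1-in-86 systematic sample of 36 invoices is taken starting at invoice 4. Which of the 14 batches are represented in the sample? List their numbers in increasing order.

2, 4, 6, 8, 10, 12, 14

Consecutive selections differ by k = 86, so their batch numbers differ by 86 mod 14 = 2.
gcd(86, 14) = 2, so the sample visits 14/2 = 7 distinct residues mod 14.
Start 4 is batch 4; the batches hit are 2, 4, 6, 8, 10, 12, 14.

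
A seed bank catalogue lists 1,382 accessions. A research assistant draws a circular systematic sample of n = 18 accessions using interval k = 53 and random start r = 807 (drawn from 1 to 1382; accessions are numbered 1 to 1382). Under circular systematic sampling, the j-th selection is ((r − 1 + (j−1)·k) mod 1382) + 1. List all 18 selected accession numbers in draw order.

Selection 1: 807
Selection 2: 807 + 53 = 860
Selection 3: 860 + 53 = 913
Selection 4: 913 + 53 = 966
Selection 5: 966 + 53 = 1019
Selection 6: 1019 + 53 = 1072
Selection 7: 1072 + 53 = 1125
Selection 8: 1125 + 53 = 1178
Selection 9: 1178 + 53 = 1231
Selection 10: 1231 + 53 = 1284
Selection 11: 1284 + 53 = 1337
Selection 12: 1337 + 53 = 1390 → 1390 − 1382 = 8
Selection 13: 8 + 53 = 61
Selection 14: 61 + 53 = 114
Selection 15: 114 + 53 = 167
Selection 16: 167 + 53 = 220
Selection 17: 220 + 53 = 273
Selection 18: 273 + 53 = 326

807, 860, 913, 966, 1019, 1072, 1125, 1178, 1231, 1284, 1337, 8, 61, 114, 167, 220, 273, 326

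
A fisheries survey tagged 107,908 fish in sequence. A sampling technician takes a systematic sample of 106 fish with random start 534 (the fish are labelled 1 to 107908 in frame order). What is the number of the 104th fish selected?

105388

k = 107908/106 = 1018
104th selection = r + (104−1)·k = 534 + 103×1018 = 534 + 104854 = 105388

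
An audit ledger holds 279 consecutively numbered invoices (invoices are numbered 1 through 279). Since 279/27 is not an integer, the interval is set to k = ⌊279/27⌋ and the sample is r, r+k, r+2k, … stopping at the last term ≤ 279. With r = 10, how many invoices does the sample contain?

27

k = ⌊279/27⌋ = 10
Achieved size = ⌊(279 − 10)/10⌋ + 1 = ⌊269/10⌋ + 1 = 26 + 1 = 27
(last selection: 10 + 26×10 = 270 ≤ 279; next would be 280 > 279)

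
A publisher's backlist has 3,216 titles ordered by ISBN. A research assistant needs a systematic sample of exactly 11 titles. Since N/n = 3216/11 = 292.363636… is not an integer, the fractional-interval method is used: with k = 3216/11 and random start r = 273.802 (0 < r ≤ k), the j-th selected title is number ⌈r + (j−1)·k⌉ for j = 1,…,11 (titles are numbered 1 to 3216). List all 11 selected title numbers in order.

274, 567, 859, 1151, 1444, 1736, 2028, 2321, 2613, 2906, 3198

j=1: r + 0k = 273.802 → ⌈·⌉ = 274
j=2: r + 1k = 566.165636… → ⌈·⌉ = 567
j=3: r + 2k = 858.529272… → ⌈·⌉ = 859
j=4: r + 3k = 1150.892909… → ⌈·⌉ = 1151
j=5: r + 4k = 1443.256545… → ⌈·⌉ = 1444
j=6: r + 5k = 1735.620181… → ⌈·⌉ = 1736
j=7: r + 6k = 2027.983818… → ⌈·⌉ = 2028
j=8: r + 7k = 2320.347454… → ⌈·⌉ = 2321
j=9: r + 8k = 2612.711090… → ⌈·⌉ = 2613
j=10: r + 9k = 2905.074727… → ⌈·⌉ = 2906
j=11: r + 10k = 3197.438363… → ⌈·⌉ = 3198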